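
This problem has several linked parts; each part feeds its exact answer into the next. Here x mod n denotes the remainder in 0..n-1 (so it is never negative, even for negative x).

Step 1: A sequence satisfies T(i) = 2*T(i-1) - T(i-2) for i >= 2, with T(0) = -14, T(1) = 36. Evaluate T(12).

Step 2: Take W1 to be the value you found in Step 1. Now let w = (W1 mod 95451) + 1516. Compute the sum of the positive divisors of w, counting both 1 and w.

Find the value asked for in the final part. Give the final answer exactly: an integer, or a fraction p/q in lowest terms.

3156

Step 1: T(2) = 2*(36) - 1*(-14) = 86; iterating: T(2)=86, T(3)=136, T(4)=186, T(5)=236, T(6)=286, T(7)=336, T(8)=386, T(9)=436, T(10)=486, T(11)=536, T(12)=586; answer 586
Step 2: W1 = 586; w = 2102; 2102 = 2 * 1051; sigma = (1 + 2) * (1 + 1051) = 3 * 1052 = 3156; answer 3156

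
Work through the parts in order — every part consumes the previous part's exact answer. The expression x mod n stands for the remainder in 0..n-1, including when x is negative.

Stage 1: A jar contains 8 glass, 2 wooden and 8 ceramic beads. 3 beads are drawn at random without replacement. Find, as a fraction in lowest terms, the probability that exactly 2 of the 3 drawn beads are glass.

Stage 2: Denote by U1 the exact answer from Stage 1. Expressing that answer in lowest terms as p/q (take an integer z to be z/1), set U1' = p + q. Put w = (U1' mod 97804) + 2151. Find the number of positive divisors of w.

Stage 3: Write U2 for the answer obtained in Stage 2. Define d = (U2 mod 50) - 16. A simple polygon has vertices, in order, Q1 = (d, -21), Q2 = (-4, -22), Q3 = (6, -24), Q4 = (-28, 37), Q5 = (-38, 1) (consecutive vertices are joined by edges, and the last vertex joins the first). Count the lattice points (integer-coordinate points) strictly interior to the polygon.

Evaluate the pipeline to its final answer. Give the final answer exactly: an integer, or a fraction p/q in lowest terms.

886

Stage 1: total draws C(18,3) = 816; favorable C(8,2)*C(10,1) = 280; P = 35/102; answer 35/102
Stage 2: U1 = 35/102; threaded value p + q = 137; w = 2288; 2288 = 2^4 * 11 * 13; number of divisors = (4+1) * (1+1) * (1+1) = 20; answer 20
Stage 3: U2 = 20; d = 4; cross terms: (4*-22 - -4*-21)=-172, (-4*-24 - 6*-22)=228, (6*37 - -28*-24)=-450, (-28*1 - -38*37)=1378, (-38*-21 - 4*1)=794; twice the area = |1778| = 1778; area = 889; boundary points = 1 + 2 + 1 + 2 + 2 = 8; strictly interior points = area - boundary/2 + 1 = 886; answer 886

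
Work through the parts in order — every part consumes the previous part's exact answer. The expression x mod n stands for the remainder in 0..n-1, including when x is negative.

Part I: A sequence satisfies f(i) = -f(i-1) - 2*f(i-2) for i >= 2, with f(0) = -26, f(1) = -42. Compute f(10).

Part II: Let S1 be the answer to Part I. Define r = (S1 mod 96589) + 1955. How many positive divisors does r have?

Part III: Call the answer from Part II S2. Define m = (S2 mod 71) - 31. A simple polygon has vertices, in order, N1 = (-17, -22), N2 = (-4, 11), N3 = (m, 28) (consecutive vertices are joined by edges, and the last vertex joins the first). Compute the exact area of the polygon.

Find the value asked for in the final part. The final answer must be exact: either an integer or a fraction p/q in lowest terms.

424

Part I: f(2) = -1*(-42) - 2*(-26) = 94; iterating: f(2)=94, f(3)=-10, f(4)=-178, f(5)=198, f(6)=158, f(7)=-554, f(8)=238, f(9)=870, f(10)=-1346; answer -1346
Part II: S1 = -1346; r = 97198; 97198 = 2 * 23 * 2113; number of divisors = (1+1) * (1+1) * (1+1) = 8; answer 8
Part III: S2 = 8; m = -23; cross terms: (-17*11 - -4*-22)=-275, (-4*28 - -23*11)=141, (-23*-22 - -17*28)=982; twice the area = |848| = 848; area = 424; answer 424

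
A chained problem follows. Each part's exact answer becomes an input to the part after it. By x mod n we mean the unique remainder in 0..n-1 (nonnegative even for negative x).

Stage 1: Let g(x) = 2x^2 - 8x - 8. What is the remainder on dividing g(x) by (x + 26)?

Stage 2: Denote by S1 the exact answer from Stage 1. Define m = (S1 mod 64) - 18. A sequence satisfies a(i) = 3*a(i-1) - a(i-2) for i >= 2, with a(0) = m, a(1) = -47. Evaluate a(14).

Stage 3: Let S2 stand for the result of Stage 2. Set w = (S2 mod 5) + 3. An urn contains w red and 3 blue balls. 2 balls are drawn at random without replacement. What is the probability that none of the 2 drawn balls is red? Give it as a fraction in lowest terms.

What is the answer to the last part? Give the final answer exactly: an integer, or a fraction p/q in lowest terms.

1/15

Stage 1: remainder = value at the root: 2*(-26)^2 - 8*(-26)^1 - 8 = (1352) + (208) + (-8) = 1552; answer 1552
Stage 2: S1 = 1552; m = -2; a(2) = 3*(-47) - 1*(-2) = -139; iterating: a(2)=-139, a(3)=-370, a(4)=-971, a(5)=-2543, a(6)=-6658, a(7)=-17431, a(8)=-45635, a(9)=-119474, a(10)=-312787, a(11)=-818887, a(12)=-2143874, a(13)=-5612735, a(14)=-14694331; answer -14694331
Stage 3: S2 = -14694331; w = 7; total draws C(10,2) = 45; favorable C(3,2) = 3; P = 1/15; answer 1/15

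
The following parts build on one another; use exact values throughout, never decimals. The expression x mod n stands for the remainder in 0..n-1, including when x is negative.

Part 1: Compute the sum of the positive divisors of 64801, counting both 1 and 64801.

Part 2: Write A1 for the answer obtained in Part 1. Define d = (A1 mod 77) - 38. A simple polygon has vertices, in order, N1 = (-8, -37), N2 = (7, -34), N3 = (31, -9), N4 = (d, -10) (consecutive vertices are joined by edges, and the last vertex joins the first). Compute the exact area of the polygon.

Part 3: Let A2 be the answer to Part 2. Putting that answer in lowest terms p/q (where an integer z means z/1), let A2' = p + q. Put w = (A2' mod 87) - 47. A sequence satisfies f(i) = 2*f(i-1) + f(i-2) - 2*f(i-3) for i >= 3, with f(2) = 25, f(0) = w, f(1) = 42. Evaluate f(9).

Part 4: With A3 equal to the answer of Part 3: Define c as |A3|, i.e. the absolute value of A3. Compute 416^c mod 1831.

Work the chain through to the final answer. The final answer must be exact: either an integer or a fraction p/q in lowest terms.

Part 1: 64801 = 11 * 43 * 137; sigma = (1 + 11) * (1 + 43) * (1 + 137) = 12 * 44 * 138 = 72864; answer 72864
Part 2: A1 = 72864; d = -16; cross terms: (-8*-34 - 7*-37)=531, (7*-9 - 31*-34)=991, (31*-10 - -16*-9)=-454, (-16*-37 - -8*-10)=512; twice the area = |1580| = 1580; area = 790; answer 790
Part 3: A2 = 790; threaded value p + q = 791; w = -39; f(3) = 2*(25) + 1*(42) - 2*(-39) = 170; iterating: f(3)=170, f(4)=281, f(5)=682, f(6)=1305, f(7)=2730, f(8)=5401, f(9)=10922; answer 10922
Part 4: A3 = 10922; c = 10922; squarings mod 1831: 416^1=416, 416^2=942, 416^4=1160, 416^8=1646, 416^16=1267, 416^32=1333, 416^64=819, 416^128=615, 416^256=1039, 416^512=1062, 416^1024=1779, 416^2048=873, 416^4096=433, 416^8192=727; 416^10922 = 416^2 * 416^8 * 416^32 * 416^128 * 416^512 * 416^2048 * 416^8192 = 744 (mod 1831); answer 744

744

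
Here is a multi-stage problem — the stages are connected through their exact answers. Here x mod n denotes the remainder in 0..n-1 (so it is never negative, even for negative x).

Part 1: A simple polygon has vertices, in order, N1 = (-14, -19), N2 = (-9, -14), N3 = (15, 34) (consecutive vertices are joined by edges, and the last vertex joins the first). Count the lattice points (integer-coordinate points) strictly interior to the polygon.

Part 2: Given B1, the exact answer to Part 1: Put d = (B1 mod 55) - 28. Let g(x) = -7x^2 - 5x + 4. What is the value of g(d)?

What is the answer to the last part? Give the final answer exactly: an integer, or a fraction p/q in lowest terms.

-2354

Part 1: cross terms: (-14*-14 - -9*-19)=25, (-9*34 - 15*-14)=-96, (15*-19 - -14*34)=191; twice the area = |120| = 120; area = 60; boundary points = 5 + 24 + 1 = 30; strictly interior points = area - boundary/2 + 1 = 46; answer 46
Part 2: B1 = 46; d = 18; -7*(18)^2 - 5*(18)^1 + 4 = (-2268) + (-90) + (4) = -2354; answer -2354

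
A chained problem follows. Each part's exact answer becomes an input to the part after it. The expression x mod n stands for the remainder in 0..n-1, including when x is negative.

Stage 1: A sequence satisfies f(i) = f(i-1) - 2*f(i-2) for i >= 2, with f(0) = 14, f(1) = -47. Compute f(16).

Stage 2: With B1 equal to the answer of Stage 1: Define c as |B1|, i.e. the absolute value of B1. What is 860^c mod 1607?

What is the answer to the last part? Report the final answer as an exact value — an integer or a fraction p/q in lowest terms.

147

Stage 1: f(2) = 1*(-47) - 2*(14) = -75; iterating: f(2)=-75, f(3)=19, f(4)=169, f(5)=131, f(6)=-207, f(7)=-469, f(8)=-55, f(9)=883, f(10)=993, f(11)=-773, f(12)=-2759, f(13)=-1213, f(14)=4305, f(15)=6731, f(16)=-1879; answer -1879
Stage 2: B1 = -1879; c = 1879; squarings mod 1607: 860^1=860, 860^2=380, 860^4=1377, 860^8=1476, 860^16=1091, 860^32=1101, 860^64=523, 860^128=339, 860^256=824, 860^512=822, 860^1024=744; 860^1879 = 860^1 * 860^2 * 860^4 * 860^16 * 860^64 * 860^256 * 860^512 * 860^1024 = 147 (mod 1607); answer 147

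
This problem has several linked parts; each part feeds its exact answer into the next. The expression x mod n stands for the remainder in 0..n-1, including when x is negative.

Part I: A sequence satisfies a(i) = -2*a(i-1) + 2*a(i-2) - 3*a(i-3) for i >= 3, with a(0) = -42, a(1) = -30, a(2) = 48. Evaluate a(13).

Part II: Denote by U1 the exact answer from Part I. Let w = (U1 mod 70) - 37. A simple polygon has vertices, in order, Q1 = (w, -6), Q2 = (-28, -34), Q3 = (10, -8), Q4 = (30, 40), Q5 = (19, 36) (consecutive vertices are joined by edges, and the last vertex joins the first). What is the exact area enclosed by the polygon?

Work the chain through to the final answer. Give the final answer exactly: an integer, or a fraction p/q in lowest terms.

Part I: a(3) = -2*(48) + 2*(-30) - 3*(-42) = -30; iterating: a(3)=-30, a(4)=246, a(5)=-696, a(6)=1974, a(7)=-6078, a(8)=18192, a(9)=-54462, a(10)=163542, a(11)=-490584, a(12)=1471638, a(13)=-4415070; answer -4415070
Part II: U1 = -4415070; w = 3; cross terms: (3*-34 - -28*-6)=-270, (-28*-8 - 10*-34)=564, (10*40 - 30*-8)=640, (30*36 - 19*40)=320, (19*-6 - 3*36)=-222; twice the area = |1032| = 1032; area = 516; answer 516

516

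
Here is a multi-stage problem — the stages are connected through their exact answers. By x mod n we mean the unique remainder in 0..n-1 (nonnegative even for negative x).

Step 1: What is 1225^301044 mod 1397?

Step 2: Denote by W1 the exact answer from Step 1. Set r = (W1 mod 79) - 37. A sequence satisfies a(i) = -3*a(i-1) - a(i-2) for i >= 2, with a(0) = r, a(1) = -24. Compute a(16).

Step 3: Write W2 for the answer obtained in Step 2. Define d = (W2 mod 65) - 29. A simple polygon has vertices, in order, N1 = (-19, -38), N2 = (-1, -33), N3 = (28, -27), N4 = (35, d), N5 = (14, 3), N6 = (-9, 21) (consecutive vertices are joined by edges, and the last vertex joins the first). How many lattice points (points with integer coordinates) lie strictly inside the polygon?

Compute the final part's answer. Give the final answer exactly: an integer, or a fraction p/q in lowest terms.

1663

Step 1: squarings mod 1397: 1225^1=1225, 1225^2=247, 1225^4=938, 1225^8=1131, 1225^16=906, 1225^32=797, 1225^64=971, 1225^128=1263, 1225^256=1192, 1225^512=115, 1225^1024=652, 1225^2048=416, 1225^4096=1225, 1225^8192=247, 1225^16384=938, 1225^32768=1131, 1225^65536=906, 1225^131072=797, 1225^262144=971; 1225^301044 = 1225^4 * 1225^16 * 1225^32 * 1225^64 * 1225^128 * 1225^256 * 1225^512 * 1225^1024 * 1225^4096 * 1225^32768 * 1225^262144 = 630 (mod 1397); answer 630
Step 2: W1 = 630; r = 40; a(2) = -3*(-24) - 1*(40) = 32; iterating: a(2)=32, a(3)=-72, a(4)=184, a(5)=-480, a(6)=1256, a(7)=-3288, a(8)=8608, a(9)=-22536, a(10)=59000, a(11)=-154464, a(12)=404392, a(13)=-1058712, a(14)=2771744, a(15)=-7256520, a(16)=18997816; answer 18997816
Step 3: W2 = 18997816; d = -23; cross terms: (-19*-33 - -1*-38)=589, (-1*-27 - 28*-33)=951, (28*-23 - 35*-27)=301, (35*3 - 14*-23)=427, (14*21 - -9*3)=321, (-9*-38 - -19*21)=741; twice the area = |3330| = 3330; area = 1665; boundary points = 1 + 1 + 1 + 1 + 1 + 1 = 6; strictly interior points = area - boundary/2 + 1 = 1663; answer 1663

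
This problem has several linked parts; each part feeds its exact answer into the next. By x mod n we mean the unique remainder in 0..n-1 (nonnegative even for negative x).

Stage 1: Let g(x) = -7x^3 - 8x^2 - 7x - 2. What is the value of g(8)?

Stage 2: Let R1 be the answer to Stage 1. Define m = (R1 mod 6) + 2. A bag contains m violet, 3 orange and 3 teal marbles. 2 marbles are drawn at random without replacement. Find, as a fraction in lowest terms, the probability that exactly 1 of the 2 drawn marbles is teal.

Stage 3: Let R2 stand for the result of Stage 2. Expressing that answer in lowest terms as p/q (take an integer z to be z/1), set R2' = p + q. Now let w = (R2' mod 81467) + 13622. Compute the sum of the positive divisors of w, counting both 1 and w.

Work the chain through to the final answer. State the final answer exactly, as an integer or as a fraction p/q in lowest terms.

Stage 1: -7*(8)^3 - 8*(8)^2 - 7*(8)^1 - 2 = (-3584) + (-512) + (-56) + (-2) = -4154; answer -4154
Stage 2: R1 = -4154; m = 6; total draws C(12,2) = 66; favorable C(3,1)*C(9,1) = 27; P = 9/22; answer 9/22
Stage 3: R2 = 9/22; threaded value p + q = 31; w = 13653; 13653 = 3^2 * 37 * 41; sigma = (1 + 3 + 9) * (1 + 37) * (1 + 41) = 13 * 38 * 42 = 20748; answer 20748

20748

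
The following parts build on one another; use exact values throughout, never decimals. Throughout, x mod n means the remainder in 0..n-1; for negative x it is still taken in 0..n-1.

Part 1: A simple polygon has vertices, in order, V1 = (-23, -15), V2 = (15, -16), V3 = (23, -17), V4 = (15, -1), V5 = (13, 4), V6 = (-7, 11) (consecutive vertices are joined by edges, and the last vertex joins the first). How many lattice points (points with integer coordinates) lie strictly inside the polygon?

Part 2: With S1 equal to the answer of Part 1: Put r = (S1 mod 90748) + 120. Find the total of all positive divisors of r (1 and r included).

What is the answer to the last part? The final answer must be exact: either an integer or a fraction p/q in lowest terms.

1764

Part 1: cross terms: (-23*-16 - 15*-15)=593, (15*-17 - 23*-16)=113, (23*-1 - 15*-17)=232, (15*4 - 13*-1)=73, (13*11 - -7*4)=171, (-7*-15 - -23*11)=358; twice the area = |1540| = 1540; area = 770; boundary points = 1 + 1 + 8 + 1 + 1 + 2 = 14; strictly interior points = area - boundary/2 + 1 = 764; answer 764
Part 2: S1 = 764; r = 884; 884 = 2^2 * 13 * 17; sigma = (1 + 2 + 4) * (1 + 13) * (1 + 17) = 7 * 14 * 18 = 1764; answer 1764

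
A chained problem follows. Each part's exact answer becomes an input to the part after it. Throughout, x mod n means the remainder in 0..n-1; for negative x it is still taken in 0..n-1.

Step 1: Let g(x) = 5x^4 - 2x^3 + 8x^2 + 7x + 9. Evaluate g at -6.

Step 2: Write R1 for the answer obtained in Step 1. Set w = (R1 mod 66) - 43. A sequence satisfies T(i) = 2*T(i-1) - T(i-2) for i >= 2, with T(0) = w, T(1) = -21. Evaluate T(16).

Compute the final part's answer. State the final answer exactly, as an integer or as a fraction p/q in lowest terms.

Step 1: 5*(-6)^4 - 2*(-6)^3 + 8*(-6)^2 + 7*(-6)^1 + 9 = (6480) + (432) + (288) + (-42) + (9) = 7167; answer 7167
Step 2: R1 = 7167; w = -4; T(2) = 2*(-21) - 1*(-4) = -38; iterating: T(2)=-38, T(3)=-55, T(4)=-72, T(5)=-89, T(6)=-106, T(7)=-123, T(8)=-140, T(9)=-157, T(10)=-174, T(11)=-191, T(12)=-208, T(13)=-225, T(14)=-242, T(15)=-259, T(16)=-276; answer -276

-276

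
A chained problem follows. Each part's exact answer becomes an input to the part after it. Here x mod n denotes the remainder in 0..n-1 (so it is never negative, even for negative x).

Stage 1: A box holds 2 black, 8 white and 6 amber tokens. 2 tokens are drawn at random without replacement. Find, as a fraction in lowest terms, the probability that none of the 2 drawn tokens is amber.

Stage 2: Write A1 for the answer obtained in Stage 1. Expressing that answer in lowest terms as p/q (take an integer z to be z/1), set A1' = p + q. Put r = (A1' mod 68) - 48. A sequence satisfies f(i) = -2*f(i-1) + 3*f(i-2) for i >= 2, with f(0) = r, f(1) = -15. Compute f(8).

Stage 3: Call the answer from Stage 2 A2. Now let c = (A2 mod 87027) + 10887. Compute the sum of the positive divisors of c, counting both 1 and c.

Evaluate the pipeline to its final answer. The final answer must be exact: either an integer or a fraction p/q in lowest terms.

82400

Stage 1: total draws C(16,2) = 120; favorable C(10,2) = 45; P = 3/8; answer 3/8
Stage 2: A1 = 3/8; threaded value p + q = 11; r = -37; f(2) = -2*(-15) + 3*(-37) = -81; iterating: f(2)=-81, f(3)=117, f(4)=-477, f(5)=1305, f(6)=-4041, f(7)=11997, f(8)=-36117; answer -36117
Stage 3: A2 = -36117; c = 61797; 61797 = 3 * 20599; sigma = (1 + 3) * (1 + 20599) = 4 * 20600 = 82400; answer 82400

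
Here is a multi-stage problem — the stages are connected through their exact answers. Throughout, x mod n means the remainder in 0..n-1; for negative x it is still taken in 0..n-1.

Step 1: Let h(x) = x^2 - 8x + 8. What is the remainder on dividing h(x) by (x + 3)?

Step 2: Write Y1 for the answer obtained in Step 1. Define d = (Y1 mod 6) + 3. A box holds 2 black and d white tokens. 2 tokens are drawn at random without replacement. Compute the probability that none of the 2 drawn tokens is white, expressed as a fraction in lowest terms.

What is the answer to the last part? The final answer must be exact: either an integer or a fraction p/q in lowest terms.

Step 1: remainder = value at the root: 1*(-3)^2 - 8*(-3)^1 + 8 = (9) + (24) + (8) = 41; answer 41
Step 2: Y1 = 41; d = 8; total draws C(10,2) = 45; favorable C(2,2) = 1; P = 1/45; answer 1/45

1/45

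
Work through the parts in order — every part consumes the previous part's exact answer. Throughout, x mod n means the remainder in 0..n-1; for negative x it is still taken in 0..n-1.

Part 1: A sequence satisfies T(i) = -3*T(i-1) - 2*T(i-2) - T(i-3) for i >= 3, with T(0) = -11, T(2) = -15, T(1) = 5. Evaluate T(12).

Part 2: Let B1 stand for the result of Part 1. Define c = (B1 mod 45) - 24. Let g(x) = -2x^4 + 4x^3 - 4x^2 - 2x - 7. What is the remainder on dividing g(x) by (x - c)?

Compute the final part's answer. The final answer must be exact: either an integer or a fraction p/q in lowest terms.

-6423

Part 1: T(3) = -3*(-15) - 2*(5) - 1*(-11) = 46; iterating: T(3)=46, T(4)=-113, T(5)=262, T(6)=-606, T(7)=1407, T(8)=-3271, T(9)=7605, T(10)=-17680, T(11)=41101, T(12)=-95548; answer -95548
Part 2: B1 = -95548; c = 8; remainder = value at the root: -2*(8)^4 + 4*(8)^3 - 4*(8)^2 - 2*(8)^1 - 7 = (-8192) + (2048) + (-256) + (-16) + (-7) = -6423; answer -6423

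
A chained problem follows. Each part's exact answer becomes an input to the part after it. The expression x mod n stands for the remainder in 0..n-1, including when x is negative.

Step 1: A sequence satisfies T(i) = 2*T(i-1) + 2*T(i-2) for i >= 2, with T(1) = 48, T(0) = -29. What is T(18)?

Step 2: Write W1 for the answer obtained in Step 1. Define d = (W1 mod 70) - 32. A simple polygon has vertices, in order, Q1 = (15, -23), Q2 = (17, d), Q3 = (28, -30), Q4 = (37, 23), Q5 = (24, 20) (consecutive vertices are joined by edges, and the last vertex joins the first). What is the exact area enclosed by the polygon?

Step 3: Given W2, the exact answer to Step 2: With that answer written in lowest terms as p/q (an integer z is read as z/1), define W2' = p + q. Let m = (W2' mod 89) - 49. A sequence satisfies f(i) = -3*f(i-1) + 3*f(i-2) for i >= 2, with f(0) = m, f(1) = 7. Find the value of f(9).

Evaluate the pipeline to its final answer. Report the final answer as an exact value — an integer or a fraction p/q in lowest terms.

Step 1: T(2) = 2*(48) + 2*(-29) = 38; iterating: T(2)=38, T(3)=172, T(4)=420, T(5)=1184, T(6)=3208, T(7)=8784, T(8)=23984, T(9)=65536, T(10)=179040, T(11)=489152, T(12)=1336384, T(13)=3651072, T(14)=9974912, T(15)=27251968, T(16)=74453760, T(17)=203411456, T(18)=555730432; answer 555730432
Step 2: W1 = 555730432; d = -20; cross terms: (15*-20 - 17*-23)=91, (17*-30 - 28*-20)=50, (28*23 - 37*-30)=1754, (37*20 - 24*23)=188, (24*-23 - 15*20)=-852; twice the area = |1231| = 1231; area = 1231/2; answer 1231/2
Step 3: W2 = 1231/2; threaded value p + q = 1233; m = 27; f(2) = -3*(7) + 3*(27) = 60; iterating: f(2)=60, f(3)=-159, f(4)=657, f(5)=-2448, f(6)=9315, f(7)=-35289, f(8)=133812, f(9)=-507303; answer -507303

-507303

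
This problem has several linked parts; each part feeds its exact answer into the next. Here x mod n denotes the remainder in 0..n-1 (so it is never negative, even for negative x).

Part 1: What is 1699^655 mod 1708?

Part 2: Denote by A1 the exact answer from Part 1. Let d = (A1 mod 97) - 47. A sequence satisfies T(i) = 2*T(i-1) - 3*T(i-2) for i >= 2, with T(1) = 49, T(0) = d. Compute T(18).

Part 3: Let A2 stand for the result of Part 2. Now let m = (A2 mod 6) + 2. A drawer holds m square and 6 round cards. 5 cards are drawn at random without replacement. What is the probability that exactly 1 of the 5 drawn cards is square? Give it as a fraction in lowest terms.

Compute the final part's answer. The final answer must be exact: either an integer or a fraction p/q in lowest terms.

Part 1: squarings mod 1708: 1699^1=1699, 1699^2=81, 1699^4=1437, 1699^8=1705, 1699^16=9, 1699^32=81, 1699^64=1437, 1699^128=1705, 1699^256=9, 1699^512=81; 1699^655 = 1699^1 * 1699^2 * 1699^4 * 1699^8 * 1699^128 * 1699^512 = 243 (mod 1708); answer 243
Part 2: A1 = 243; d = 2; T(2) = 2*(49) - 3*(2) = 92; iterating: T(2)=92, T(3)=37, T(4)=-202, T(5)=-515, T(6)=-424, T(7)=697, T(8)=2666, T(9)=3241, T(10)=-1516, T(11)=-12755, T(12)=-20962, T(13)=-3659, T(14)=55568, T(15)=122113, T(16)=77522, T(17)=-211295, T(18)=-655156; answer -655156
Part 3: A2 = -655156; m = 4; total draws C(10,5) = 252; favorable C(4,1)*C(6,4) = 60; P = 5/21; answer 5/21

5/21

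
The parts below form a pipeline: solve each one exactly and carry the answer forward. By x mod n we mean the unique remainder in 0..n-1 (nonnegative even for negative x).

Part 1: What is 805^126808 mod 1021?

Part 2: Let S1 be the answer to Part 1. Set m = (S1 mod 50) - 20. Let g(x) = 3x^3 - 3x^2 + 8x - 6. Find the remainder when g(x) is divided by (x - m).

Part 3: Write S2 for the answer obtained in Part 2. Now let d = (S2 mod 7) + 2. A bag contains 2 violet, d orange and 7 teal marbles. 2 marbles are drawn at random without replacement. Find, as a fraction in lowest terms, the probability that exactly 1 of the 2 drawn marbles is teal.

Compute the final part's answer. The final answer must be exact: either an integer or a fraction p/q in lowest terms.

Part 1: squarings mod 1021: 805^1=805, 805^2=711, 805^4=126, 805^8=561, 805^16=253, 805^32=707, 805^64=580, 805^128=491, 805^256=125, 805^512=310, 805^1024=126, 805^2048=561, 805^4096=253, 805^8192=707, 805^16384=580, 805^32768=491, 805^65536=125; 805^126808 = 805^8 * 805^16 * 805^64 * 805^256 * 805^512 * 805^1024 * 805^2048 * 805^8192 * 805^16384 * 805^32768 * 805^65536 = 965 (mod 1021); answer 965
Part 2: S1 = 965; m = -5; remainder = value at the root: 3*(-5)^3 - 3*(-5)^2 + 8*(-5)^1 - 6 = (-375) + (-75) + (-40) + (-6) = -496; answer -496
Part 3: S2 = -496; d = 3; total draws C(12,2) = 66; favorable C(7,1)*C(5,1) = 35; P = 35/66; answer 35/66

35/66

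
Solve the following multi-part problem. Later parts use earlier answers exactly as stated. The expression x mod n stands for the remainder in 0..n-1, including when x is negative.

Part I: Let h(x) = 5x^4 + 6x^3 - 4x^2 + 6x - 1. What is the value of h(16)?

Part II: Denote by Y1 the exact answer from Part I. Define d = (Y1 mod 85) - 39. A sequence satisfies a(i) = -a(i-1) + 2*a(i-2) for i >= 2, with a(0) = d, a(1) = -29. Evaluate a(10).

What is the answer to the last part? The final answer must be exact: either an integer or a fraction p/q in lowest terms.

Part I: 5*(16)^4 + 6*(16)^3 - 4*(16)^2 + 6*(16)^1 - 1 = (327680) + (24576) + (-1024) + (96) + (-1) = 351327; answer 351327
Part II: Y1 = 351327; d = -17; a(2) = -1*(-29) + 2*(-17) = -5; iterating: a(2)=-5, a(3)=-53, a(4)=43, a(5)=-149, a(6)=235, a(7)=-533, a(8)=1003, a(9)=-2069, a(10)=4075; answer 4075

4075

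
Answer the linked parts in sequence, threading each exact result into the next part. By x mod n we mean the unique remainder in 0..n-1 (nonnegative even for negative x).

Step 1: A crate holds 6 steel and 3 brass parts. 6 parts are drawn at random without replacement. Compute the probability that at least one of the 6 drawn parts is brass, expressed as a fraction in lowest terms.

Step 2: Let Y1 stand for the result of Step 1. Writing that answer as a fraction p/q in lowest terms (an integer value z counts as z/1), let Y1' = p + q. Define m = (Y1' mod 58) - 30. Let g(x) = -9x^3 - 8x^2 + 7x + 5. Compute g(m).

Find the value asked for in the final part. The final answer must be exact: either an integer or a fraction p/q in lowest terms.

-86725

Step 1: total draws C(9,6) = 84; complement C(6,6) = 1; favorable 84 - 1 = 83; P = 83/84; answer 83/84
Step 2: Y1 = 83/84; threaded value p + q = 167; m = 21; -9*(21)^3 - 8*(21)^2 + 7*(21)^1 + 5 = (-83349) + (-3528) + (147) + (5) = -86725; answer -86725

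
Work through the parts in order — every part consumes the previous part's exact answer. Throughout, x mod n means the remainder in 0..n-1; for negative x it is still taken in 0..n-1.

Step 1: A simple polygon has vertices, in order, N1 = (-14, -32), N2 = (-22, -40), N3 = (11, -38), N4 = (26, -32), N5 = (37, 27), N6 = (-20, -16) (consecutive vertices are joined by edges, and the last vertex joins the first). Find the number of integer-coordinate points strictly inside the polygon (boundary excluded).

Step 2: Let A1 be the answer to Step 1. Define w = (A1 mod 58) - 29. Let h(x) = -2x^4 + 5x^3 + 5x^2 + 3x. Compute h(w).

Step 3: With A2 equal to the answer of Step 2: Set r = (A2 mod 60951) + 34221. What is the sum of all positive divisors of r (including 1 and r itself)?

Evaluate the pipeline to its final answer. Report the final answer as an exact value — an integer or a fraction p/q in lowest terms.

Step 1: cross terms: (-14*-40 - -22*-32)=-144, (-22*-38 - 11*-40)=1276, (11*-32 - 26*-38)=636, (26*27 - 37*-32)=1886, (37*-16 - -20*27)=-52, (-20*-32 - -14*-16)=416; twice the area = |4018| = 4018; area = 2009; boundary points = 8 + 1 + 3 + 1 + 1 + 2 = 16; strictly interior points = area - boundary/2 + 1 = 2002; answer 2002
Step 2: A1 = 2002; w = 1; -2*(1)^4 + 5*(1)^3 + 5*(1)^2 + 3*(1)^1 = (-2) + (5) + (5) + (3) = 11; answer 11
Step 3: A2 = 11; r = 34232; 34232 = 2^3 * 11 * 389; sigma = (1 + 2 + 4 + 8) * (1 + 11) * (1 + 389) = 15 * 12 * 390 = 70200; answer 70200

70200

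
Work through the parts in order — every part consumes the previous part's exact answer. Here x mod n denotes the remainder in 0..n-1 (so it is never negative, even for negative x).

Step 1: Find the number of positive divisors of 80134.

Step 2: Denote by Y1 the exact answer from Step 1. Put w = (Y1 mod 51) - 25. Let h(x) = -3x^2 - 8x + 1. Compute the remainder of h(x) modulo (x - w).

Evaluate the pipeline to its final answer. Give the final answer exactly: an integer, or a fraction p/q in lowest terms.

Step 1: 80134 = 2 * 103 * 389; number of divisors = (1+1) * (1+1) * (1+1) = 8; answer 8
Step 2: Y1 = 8; w = -17; remainder = value at the root: -3*(-17)^2 - 8*(-17)^1 + 1 = (-867) + (136) + (1) = -730; answer -730

-730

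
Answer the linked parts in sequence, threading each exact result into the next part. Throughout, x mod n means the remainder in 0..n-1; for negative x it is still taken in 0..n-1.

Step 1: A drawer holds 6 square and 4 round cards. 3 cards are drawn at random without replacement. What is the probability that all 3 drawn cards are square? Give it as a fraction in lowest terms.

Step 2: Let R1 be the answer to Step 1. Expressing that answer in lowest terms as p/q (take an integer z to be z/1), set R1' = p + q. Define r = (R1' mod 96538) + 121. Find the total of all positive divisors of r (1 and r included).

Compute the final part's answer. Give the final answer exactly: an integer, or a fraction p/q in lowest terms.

Step 1: total draws C(10,3) = 120; favorable C(6,3) = 20; P = 1/6; answer 1/6
Step 2: R1 = 1/6; threaded value p + q = 7; r = 128; 128 = 2^7; sigma = (1 + 2 + 4 + 8 + 16 + 32 + 64 + 128) = 255; answer 255

255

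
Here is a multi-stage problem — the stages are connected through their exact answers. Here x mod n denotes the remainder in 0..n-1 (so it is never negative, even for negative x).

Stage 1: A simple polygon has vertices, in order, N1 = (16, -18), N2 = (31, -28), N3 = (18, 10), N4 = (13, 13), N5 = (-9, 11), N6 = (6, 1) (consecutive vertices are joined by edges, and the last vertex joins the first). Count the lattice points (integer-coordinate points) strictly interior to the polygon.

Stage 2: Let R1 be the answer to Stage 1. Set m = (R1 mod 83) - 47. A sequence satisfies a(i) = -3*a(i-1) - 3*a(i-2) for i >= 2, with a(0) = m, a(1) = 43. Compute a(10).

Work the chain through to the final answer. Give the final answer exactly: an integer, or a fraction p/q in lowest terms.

7047

Stage 1: cross terms: (16*-28 - 31*-18)=110, (31*10 - 18*-28)=814, (18*13 - 13*10)=104, (13*11 - -9*13)=260, (-9*1 - 6*11)=-75, (6*-18 - 16*1)=-124; twice the area = |1089| = 1089; area = 1089/2; boundary points = 5 + 1 + 1 + 2 + 5 + 1 = 15; strictly interior points = area - boundary/2 + 1 = 538; answer 538
Stage 2: R1 = 538; m = -7; a(2) = -3*(43) - 3*(-7) = -108; iterating: a(2)=-108, a(3)=195, a(4)=-261, a(5)=198, a(6)=189, a(7)=-1161, a(8)=2916, a(9)=-5265, a(10)=7047; answer 7047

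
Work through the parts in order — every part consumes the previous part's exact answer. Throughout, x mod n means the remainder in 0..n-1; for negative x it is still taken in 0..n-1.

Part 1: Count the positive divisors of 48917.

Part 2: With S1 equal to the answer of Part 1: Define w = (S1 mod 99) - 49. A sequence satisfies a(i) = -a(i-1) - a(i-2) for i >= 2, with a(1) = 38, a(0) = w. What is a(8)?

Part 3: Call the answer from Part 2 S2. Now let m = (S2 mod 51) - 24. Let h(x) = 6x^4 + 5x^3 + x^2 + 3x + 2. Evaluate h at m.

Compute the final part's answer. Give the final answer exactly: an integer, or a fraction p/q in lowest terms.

Part 1: 48917 = 11 * 4447; number of divisors = (1+1) * (1+1) = 4; answer 4
Part 2: S1 = 4; w = -45; a(2) = -1*(38) - 1*(-45) = 7; iterating: a(2)=7, a(3)=-45, a(4)=38, a(5)=7, a(6)=-45, a(7)=38, a(8)=7; answer 7
Part 3: S2 = 7; m = -17; 6*(-17)^4 + 5*(-17)^3 + 1*(-17)^2 + 3*(-17)^1 + 2 = (501126) + (-24565) + (289) + (-51) + (2) = 476801; answer 476801

476801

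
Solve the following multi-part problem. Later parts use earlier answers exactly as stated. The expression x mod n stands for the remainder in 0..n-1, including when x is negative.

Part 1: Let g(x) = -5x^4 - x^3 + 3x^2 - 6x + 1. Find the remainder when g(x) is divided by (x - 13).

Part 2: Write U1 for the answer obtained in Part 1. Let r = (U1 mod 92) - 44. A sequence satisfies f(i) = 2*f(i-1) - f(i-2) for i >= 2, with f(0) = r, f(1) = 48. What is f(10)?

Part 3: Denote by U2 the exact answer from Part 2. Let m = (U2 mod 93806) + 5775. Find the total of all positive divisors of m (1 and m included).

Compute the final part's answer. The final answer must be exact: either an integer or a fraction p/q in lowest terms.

Part 1: remainder = value at the root: -5*(13)^4 - 1*(13)^3 + 3*(13)^2 - 6*(13)^1 + 1 = (-142805) + (-2197) + (507) + (-78) + (1) = -144572; answer -144572
Part 2: U1 = -144572; r = 8; f(2) = 2*(48) - 1*(8) = 88; iterating: f(2)=88, f(3)=128, f(4)=168, f(5)=208, f(6)=248, f(7)=288, f(8)=328, f(9)=368, f(10)=408; answer 408
Part 3: U2 = 408; m = 6183; 6183 = 3^3 * 229; sigma = (1 + 3 + 9 + 27) * (1 + 229) = 40 * 230 = 9200; answer 9200

9200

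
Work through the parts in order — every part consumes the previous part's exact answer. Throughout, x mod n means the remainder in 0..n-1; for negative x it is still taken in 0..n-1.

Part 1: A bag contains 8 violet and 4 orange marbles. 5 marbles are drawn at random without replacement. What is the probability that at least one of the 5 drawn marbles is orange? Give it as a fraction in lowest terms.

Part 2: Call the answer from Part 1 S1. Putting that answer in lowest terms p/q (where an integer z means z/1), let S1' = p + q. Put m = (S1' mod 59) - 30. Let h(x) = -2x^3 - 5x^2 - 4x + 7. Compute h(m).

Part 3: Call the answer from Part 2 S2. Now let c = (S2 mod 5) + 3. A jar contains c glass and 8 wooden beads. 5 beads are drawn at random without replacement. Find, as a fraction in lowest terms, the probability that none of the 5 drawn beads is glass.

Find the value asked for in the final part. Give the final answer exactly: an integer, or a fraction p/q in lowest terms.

4/143

Part 1: total draws C(12,5) = 792; complement C(8,5) = 56; favorable 792 - 56 = 736; P = 92/99; answer 92/99
Part 2: S1 = 92/99; threaded value p + q = 191; m = -16; -2*(-16)^3 - 5*(-16)^2 - 4*(-16)^1 + 7 = (8192) + (-1280) + (64) + (7) = 6983; answer 6983
Part 3: S2 = 6983; c = 6; total draws C(14,5) = 2002; favorable C(8,5) = 56; P = 4/143; answer 4/143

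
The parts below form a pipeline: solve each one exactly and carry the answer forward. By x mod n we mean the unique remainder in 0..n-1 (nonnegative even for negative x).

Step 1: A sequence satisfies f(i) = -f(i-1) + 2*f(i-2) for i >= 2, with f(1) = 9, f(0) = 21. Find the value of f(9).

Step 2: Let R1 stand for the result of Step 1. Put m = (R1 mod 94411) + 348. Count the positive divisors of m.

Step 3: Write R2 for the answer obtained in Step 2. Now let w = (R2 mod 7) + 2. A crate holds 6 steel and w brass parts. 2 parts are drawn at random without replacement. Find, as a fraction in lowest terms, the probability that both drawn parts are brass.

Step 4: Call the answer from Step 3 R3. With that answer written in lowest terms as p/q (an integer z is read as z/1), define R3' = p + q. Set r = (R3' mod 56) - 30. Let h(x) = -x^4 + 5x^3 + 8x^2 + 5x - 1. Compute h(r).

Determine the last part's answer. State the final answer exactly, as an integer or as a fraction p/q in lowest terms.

Step 1: f(2) = -1*(9) + 2*(21) = 33; iterating: f(2)=33, f(3)=-15, f(4)=81, f(5)=-111, f(6)=273, f(7)=-495, f(8)=1041, f(9)=-2031; answer -2031
Step 2: R1 = -2031; m = 92728; 92728 = 2^3 * 67 * 173; number of divisors = (3+1) * (1+1) * (1+1) = 16; answer 16
Step 3: R2 = 16; w = 4; total draws C(10,2) = 45; favorable C(4,2) = 6; P = 2/15; answer 2/15
Step 4: R3 = 2/15; threaded value p + q = 17; r = -13; -1*(-13)^4 + 5*(-13)^3 + 8*(-13)^2 + 5*(-13)^1 - 1 = (-28561) + (-10985) + (1352) + (-65) + (-1) = -38260; answer -38260

-38260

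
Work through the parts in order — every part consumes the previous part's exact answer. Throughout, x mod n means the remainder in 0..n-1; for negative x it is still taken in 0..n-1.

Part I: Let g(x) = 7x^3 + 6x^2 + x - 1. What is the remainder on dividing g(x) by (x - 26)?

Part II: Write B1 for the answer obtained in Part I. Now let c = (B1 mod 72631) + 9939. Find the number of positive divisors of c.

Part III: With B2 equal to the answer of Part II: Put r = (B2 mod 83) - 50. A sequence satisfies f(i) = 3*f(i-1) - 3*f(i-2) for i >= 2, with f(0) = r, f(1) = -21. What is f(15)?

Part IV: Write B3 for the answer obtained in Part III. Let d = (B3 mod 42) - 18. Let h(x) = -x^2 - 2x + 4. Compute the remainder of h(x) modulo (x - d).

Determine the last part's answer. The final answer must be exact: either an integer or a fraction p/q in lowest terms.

-356

Part I: remainder = value at the root: 7*(26)^3 + 6*(26)^2 + 1*(26)^1 - 1 = (123032) + (4056) + (26) + (-1) = 127113; answer 127113
Part II: B1 = 127113; c = 64421; 64421 = 7 * 9203; number of divisors = (1+1) * (1+1) = 4; answer 4
Part III: B2 = 4; r = -46; f(2) = 3*(-21) - 3*(-46) = 75; iterating: f(2)=75, f(3)=288, f(4)=639, f(5)=1053, f(6)=1242, f(7)=567, f(8)=-2025, f(9)=-7776, f(10)=-17253, f(11)=-28431, f(12)=-33534, f(13)=-15309, f(14)=54675, f(15)=209952; answer 209952
Part IV: B3 = 209952; d = 18; remainder = value at the root: -1*(18)^2 - 2*(18)^1 + 4 = (-324) + (-36) + (4) = -356; answer -356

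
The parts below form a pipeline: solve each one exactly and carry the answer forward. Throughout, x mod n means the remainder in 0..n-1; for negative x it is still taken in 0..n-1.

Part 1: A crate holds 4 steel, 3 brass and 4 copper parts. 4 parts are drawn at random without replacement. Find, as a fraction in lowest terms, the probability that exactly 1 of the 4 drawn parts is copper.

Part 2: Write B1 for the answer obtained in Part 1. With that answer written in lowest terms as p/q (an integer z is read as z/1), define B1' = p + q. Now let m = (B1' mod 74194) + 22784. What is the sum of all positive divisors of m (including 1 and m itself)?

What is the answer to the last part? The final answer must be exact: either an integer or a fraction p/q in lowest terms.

Part 1: total draws C(11,4) = 330; favorable C(4,1)*C(7,3) = 140; P = 14/33; answer 14/33
Part 2: B1 = 14/33; threaded value p + q = 47; m = 22831; 22831 = 17^2 * 79; sigma = (1 + 17 + 289) * (1 + 79) = 307 * 80 = 24560; answer 24560

24560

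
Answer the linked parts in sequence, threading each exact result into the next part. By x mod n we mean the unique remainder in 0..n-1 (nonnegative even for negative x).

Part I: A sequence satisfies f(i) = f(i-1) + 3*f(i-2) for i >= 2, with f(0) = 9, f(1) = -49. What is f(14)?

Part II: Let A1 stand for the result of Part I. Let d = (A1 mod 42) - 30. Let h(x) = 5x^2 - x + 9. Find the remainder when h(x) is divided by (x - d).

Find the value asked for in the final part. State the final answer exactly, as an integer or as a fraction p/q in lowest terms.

2451

Part I: f(2) = 1*(-49) + 3*(9) = -22; iterating: f(2)=-22, f(3)=-169, f(4)=-235, f(5)=-742, f(6)=-1447, f(7)=-3673, f(8)=-8014, f(9)=-19033, f(10)=-43075, f(11)=-100174, f(12)=-229399, f(13)=-529921, f(14)=-1218118; answer -1218118
Part II: A1 = -1218118; d = -22; remainder = value at the root: 5*(-22)^2 - 1*(-22)^1 + 9 = (2420) + (22) + (9) = 2451; answer 2451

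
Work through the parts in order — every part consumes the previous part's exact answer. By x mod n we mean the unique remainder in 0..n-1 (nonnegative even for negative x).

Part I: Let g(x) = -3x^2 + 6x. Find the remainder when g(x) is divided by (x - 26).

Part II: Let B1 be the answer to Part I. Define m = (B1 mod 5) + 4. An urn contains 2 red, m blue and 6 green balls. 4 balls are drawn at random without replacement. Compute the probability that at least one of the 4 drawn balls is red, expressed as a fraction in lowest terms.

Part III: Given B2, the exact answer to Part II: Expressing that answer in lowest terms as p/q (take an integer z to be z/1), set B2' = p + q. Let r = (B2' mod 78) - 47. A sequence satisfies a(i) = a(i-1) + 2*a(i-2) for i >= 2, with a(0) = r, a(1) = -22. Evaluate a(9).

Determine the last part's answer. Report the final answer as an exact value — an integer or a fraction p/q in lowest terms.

-6482

Part I: remainder = value at the root: -3*(26)^2 + 6*(26)^1 = (-2028) + (156) = -1872; answer -1872
Part II: B1 = -1872; m = 7; total draws C(15,4) = 1365; complement C(13,4) = 715; favorable 1365 - 715 = 650; P = 10/21; answer 10/21
Part III: B2 = 10/21; threaded value p + q = 31; r = -16; a(2) = 1*(-22) + 2*(-16) = -54; iterating: a(2)=-54, a(3)=-98, a(4)=-206, a(5)=-402, a(6)=-814, a(7)=-1618, a(8)=-3246, a(9)=-6482; answer -6482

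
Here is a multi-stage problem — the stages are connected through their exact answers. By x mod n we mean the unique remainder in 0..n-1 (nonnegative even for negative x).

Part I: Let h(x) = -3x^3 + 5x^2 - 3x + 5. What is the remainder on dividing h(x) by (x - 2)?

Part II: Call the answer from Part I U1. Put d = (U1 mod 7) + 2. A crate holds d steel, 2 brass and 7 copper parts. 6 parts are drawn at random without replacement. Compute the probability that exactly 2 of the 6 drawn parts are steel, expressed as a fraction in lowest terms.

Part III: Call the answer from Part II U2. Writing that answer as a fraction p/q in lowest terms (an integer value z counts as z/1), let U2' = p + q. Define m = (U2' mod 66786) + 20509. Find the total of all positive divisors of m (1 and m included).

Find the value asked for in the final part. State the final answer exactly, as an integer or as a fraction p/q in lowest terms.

Part I: remainder = value at the root: -3*(2)^3 + 5*(2)^2 - 3*(2)^1 + 5 = (-24) + (20) + (-6) + (5) = -5; answer -5
Part II: U1 = -5; d = 4; total draws C(13,6) = 1716; favorable C(4,2)*C(9,4) = 756; P = 63/143; answer 63/143
Part III: U2 = 63/143; threaded value p + q = 206; m = 20715; 20715 = 3 * 5 * 1381; sigma = (1 + 3) * (1 + 5) * (1 + 1381) = 4 * 6 * 1382 = 33168; answer 33168

33168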